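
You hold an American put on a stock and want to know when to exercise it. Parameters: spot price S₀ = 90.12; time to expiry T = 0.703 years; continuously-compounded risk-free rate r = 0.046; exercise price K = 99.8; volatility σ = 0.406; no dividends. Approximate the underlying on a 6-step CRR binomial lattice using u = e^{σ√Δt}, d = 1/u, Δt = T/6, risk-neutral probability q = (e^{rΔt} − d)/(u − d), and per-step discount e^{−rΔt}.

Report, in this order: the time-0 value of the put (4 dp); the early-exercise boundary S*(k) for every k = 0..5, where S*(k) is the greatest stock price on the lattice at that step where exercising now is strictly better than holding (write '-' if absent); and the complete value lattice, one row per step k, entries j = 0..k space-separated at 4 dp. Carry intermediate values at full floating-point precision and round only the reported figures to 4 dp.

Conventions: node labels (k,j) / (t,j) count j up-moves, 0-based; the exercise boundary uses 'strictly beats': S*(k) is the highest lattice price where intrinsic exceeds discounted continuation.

price = 17.0563
boundary = - - - 59.3959 68.2514 78.4271
tree:
17.0563
23.6589 10.2270
31.6056 15.4740 4.7626
40.4041 22.6039 8.0663 1.3033
48.1106 31.5486 13.3462 2.5429 0.0000
54.8172 40.4041 21.3729 4.9614 0.0000 0.0000
60.6536 48.1106 31.5486 9.6800 0.0000 0.0000 0.0000

params: Δt=0.11717 u=1.14909 d=0.87025 q=0.48469 e^(-rΔt)=0.99462
t_6 payoffs: 60.6536 48.1106 31.5486 9.6800 0.0000 0.0000 0.0000
t_5: node(5,0) S=44.9828 payoff=54.8172 vs cont=54.2807 → 54.8172 [stop]  node(5,1) S=59.3959 payoff=40.4041 vs cont=39.8676 → 40.4041 [stop]  node(5,2) S=78.4271 payoff=21.3729 vs cont=20.8364 → 21.3729 [stop]  node(5,3) S=103.5562 payoff=0.0000 vs cont=4.9614 → 4.9614 [wait]  node(5,4) S=136.7369 payoff=0.0000 vs cont=0.0000 → 0.0000 [wait]  node(5,5) S=180.5492 payoff=0.0000 vs cont=0.0000 → 0.0000 [wait]  ⇒ S*(5)=78.4271
t_4: node(4,0) S=51.6894 payoff=48.1106 vs cont=47.5741 → 48.1106 [stop]  node(4,1) S=68.2514 payoff=31.5486 vs cont=31.0122 → 31.5486 [stop]  node(4,2) S=90.1200 payoff=9.6800 vs cont=13.3462 → 13.3462 [wait]  node(4,3) S=118.9956 payoff=0.0000 vs cont=2.5429 → 2.5429 [wait]  node(4,4) S=157.1233 payoff=0.0000 vs cont=0.0000 → 0.0000 [wait]  ⇒ S*(4)=68.2514
t_3: node(3,0) S=59.3959 payoff=40.4041 vs cont=39.8676 → 40.4041 [stop]  node(3,1) S=78.4271 payoff=21.3729 vs cont=22.6039 → 22.6039 [wait]  node(3,2) S=103.5562 payoff=0.0000 vs cont=8.0663 → 8.0663 [wait]  node(3,3) S=136.7369 payoff=0.0000 vs cont=1.3033 → 1.3033 [wait]  ⇒ S*(3)=59.3959
t_2: node(2,0) S=68.2514 payoff=31.5486 vs cont=31.6056 → 31.6056 [wait]  node(2,1) S=90.1200 payoff=9.6800 vs cont=15.4740 → 15.4740 [wait]  node(2,2) S=118.9956 payoff=0.0000 vs cont=4.7626 → 4.7626 [wait]  ⇒ S*(2)=-
t_1: node(1,0) S=78.4271 payoff=21.3729 vs cont=23.6589 → 23.6589 [wait]  node(1,1) S=103.5562 payoff=0.0000 vs cont=10.2270 → 10.2270 [wait]  ⇒ S*(1)=-
t_0: node(0,0) S=90.1200 payoff=9.6800 vs cont=17.0563 → 17.0563 [wait]  ⇒ S*(0)=-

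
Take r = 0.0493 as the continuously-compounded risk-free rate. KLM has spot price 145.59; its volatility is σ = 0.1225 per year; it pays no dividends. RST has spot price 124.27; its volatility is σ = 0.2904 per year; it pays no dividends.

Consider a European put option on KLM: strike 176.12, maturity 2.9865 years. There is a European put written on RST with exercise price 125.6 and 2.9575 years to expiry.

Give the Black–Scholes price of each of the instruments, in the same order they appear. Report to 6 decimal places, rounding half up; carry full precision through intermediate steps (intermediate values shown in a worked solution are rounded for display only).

price(KLM put K=176.12) = 16.010773
price(RST put K=125.6) = 15.916766

[KLM put K=176.12]
σ√T = 0.1225·√2.9865 = 0.211698
d₁ = (ln(S/K) + (r+σ²/2)T) / (σ√T) = (ln(145.59/176.12) + (0.0493+0.1225²/2)·2.9865) / 0.211698 = (-0.190371 + 0.169643) / 0.211698 = -0.097916
d₂ = d₁ − σ√T = -0.097916 − 0.211698 = -0.309614
e^{−rT} = 0.863092
N(−d₁) = 0.539000,  N(−d₂) = 0.621573
price = K·e^{−rT}·N(−d₂) − S·N(−d₁) = 94.483841 − 78.473069 = 16.010773
[RST put K=125.6]
σ√T = 0.2904·√2.9575 = 0.499412
d₁ = (ln(S/K) + (r+σ²/2)T) / (σ√T) = (ln(124.27/125.6) + (0.0493+0.2904²/2)·2.9575) / 0.499412 = (-0.010646 + 0.270511) / 0.499412 = 0.520342
d₂ = d₁ − σ√T = 0.520342 − 0.499412 = 0.020930
e^{−rT} = 0.864326
N(−d₁) = 0.301412,  N(−d₂) = 0.491651
price = K·e^{−rT}·N(−d₂) − S·N(−d₁) = 53.373290 − 37.456524 = 15.916766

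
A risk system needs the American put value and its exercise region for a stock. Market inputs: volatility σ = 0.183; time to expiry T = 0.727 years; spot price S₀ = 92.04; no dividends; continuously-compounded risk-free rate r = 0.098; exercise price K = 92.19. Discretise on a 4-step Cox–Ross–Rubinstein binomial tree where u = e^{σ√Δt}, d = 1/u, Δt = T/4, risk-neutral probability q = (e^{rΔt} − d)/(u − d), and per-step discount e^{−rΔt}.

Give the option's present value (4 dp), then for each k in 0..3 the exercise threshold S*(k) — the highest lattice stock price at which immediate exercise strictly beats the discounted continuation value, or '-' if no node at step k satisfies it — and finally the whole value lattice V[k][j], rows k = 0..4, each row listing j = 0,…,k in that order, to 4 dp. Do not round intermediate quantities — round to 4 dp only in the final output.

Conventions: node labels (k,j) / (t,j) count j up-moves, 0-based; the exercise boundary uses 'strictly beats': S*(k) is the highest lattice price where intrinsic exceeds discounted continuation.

Δt=0.18175, u=1.08114, d=0.92495, q=0.59556, disc=e^(-rΔt)=0.98235
k=4 terminal: V=max(K-S,0) → 24.8230 13.4470 0.1500 0.0000 0.0000
k=3: j=0 S=72.8333 intr=19.3567 cont=17.7292 V=19.3567[EX]; j=1 S=85.1323 intr=7.0577 cont=5.4302 V=7.0577[EX]; j=2 S=99.5082 intr=0.0000 cont=0.0596 V=0.0596[hold]; j=3 S=116.3117 intr=0.0000 cont=0.0000 V=0.0000[hold]  S*(3)=85.1323
k=2: j=0 S=78.7430 intr=13.4470 cont=11.8195 V=13.4470[EX]; j=1 S=92.0400 intr=0.1500 cont=2.8389 V=2.8389[hold]; j=2 S=107.5824 intr=0.0000 cont=0.0237 V=0.0237[hold]  S*(2)=78.7430
k=1: j=0 S=85.1323 intr=7.0577 cont=7.0033 V=7.0577[EX]; j=1 S=99.5082 intr=0.0000 cont=1.1417 V=1.1417[hold]  S*(1)=85.1323
k=0: j=0 S=92.0400 intr=0.1500 cont=3.4720 V=3.4720[hold]  S*(0)=-

price = 3.4720
boundary = - 85.1323 78.7430 85.1323
tree:
3.4720
7.0577 1.1417
13.4470 2.8389 0.0237
19.3567 7.0577 0.0596 0.0000
24.8230 13.4470 0.1500 0.0000 0.0000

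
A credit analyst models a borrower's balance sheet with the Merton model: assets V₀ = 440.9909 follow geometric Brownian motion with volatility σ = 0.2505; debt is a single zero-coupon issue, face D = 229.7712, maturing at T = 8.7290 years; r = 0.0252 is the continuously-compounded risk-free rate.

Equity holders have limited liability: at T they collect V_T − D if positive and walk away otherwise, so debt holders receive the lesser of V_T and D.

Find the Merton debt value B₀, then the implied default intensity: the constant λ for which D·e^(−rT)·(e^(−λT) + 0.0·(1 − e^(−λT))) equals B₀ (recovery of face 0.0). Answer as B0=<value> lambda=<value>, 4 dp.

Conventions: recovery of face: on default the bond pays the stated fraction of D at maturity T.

B0=172.5726 lambda=0.0076

Apply the equity-as-call identities (strike 229.7712, horizon 8.7290 years):
d₁ = [ln(V₀/D) + (r + σ²/2)T] / (σ√T)
   = [ln(440.9909/229.7712) + (0.0252 + 0.5·0.2505²)·8.7290] / (0.2505·√8.7290)
   = [0.651940 + 0.493844] / 0.740099 = 1.548150
d₂ = d₁ − σ√T = 1.548150 − 0.740099 = 0.808050
N(d₁) = 0.939207,  N(d₂) = 0.790469,  e^(−rT) = 0.802542
E₀ = V₀·N(d₁) − D·e^(−rT)·N(d₂)
   = 440.9909·0.939207 − 229.7712·0.802542·0.790469 = 268.418295
B₀ = V₀ − E₀ = 440.9909 − 268.418295 = 172.572605
e^(−λT) = (B₀·e^(rT)/D − 0)/(1 − 0) = (172.5726·1.246040/229.7712 − 0)/1 = 0.93585455
λ = −ln(0.93585455)/8.7290 = 0.007595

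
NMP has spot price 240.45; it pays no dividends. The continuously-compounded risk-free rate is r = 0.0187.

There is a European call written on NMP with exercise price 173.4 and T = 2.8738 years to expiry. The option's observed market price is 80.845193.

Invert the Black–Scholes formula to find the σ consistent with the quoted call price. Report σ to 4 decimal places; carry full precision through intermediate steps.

At σ = 0.2048 the Black–Scholes value reproduces the quote:
σ√T = 0.2048·√2.8738 = 0.347183
d₁ = (ln(S/K) + (r+σ²/2)T) / (σ√T) = (ln(240.45/173.4) + (0.0187+0.2048²/2)·2.8738) / 0.347183 = (0.326911 + 0.114008) / 0.347183 = 1.269991
d₂ = d₁ − σ√T = 1.269991 − 0.347183 = 0.922808
e^{−rT} = 0.947678
N(d₁) = 0.897956,  N(d₂) = 0.821946
V = S·N(d₁) − K·e^{−rT}·N(d₂) = 215.913548 − 135.068355 = 80.845193 (matching the quote); vega is positive throughout, so no other σ reproduces this price

sigma = 0.2048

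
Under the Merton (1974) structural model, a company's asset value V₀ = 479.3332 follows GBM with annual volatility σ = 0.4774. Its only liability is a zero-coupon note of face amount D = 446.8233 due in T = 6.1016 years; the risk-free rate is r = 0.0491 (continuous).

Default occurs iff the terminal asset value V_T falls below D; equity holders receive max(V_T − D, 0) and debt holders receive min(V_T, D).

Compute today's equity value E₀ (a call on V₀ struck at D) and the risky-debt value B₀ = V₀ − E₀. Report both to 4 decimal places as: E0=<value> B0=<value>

E0=261.9496 B0=217.3836

With assets at 479.3332 and a single debt payment of 446.8233 at 6.1016 years:
d₁ = [ln(V₀/D) + (r + σ²/2)T] / (σ√T)
   = [ln(479.3332/446.8233) + (0.0491 + 0.5·0.4774²)·6.1016] / (0.4774·√6.1016)
   = [0.070233 + 0.994899] / 1.179246 = 0.903231
d₂ = d₁ − σ√T = 0.903231 − 1.179246 = -0.276014
N(d₁) = 0.816798,  N(d₂) = 0.391268,  e^(−rT) = 0.741123
E₀ = V₀·N(d₁) − D·e^(−rT)·N(d₂)
   = 479.3332·0.816798 − 446.8233·0.741123·0.391268 = 261.949615
B₀ = V₀ − E₀ = 479.3332 − 261.949615 = 217.383585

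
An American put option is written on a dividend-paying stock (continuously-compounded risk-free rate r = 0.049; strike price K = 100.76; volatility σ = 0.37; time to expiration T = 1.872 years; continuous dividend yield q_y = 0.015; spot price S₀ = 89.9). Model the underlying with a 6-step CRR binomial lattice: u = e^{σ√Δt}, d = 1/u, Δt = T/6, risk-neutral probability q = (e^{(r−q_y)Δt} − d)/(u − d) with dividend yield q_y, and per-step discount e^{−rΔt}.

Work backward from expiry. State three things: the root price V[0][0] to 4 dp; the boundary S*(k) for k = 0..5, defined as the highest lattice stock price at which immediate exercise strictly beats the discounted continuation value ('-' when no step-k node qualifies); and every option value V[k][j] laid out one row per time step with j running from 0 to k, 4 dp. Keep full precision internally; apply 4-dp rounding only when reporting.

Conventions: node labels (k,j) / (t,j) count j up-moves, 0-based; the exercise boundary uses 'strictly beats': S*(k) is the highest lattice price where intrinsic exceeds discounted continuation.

Δt=0.31200, u=1.22958, d=0.81329, q=0.47413, disc=e^(-rΔt)=0.98483
k=6 terminal: V=max(K-S,0) → 74.7450 61.4289 41.2969 10.8600 0.0000 0.0000 0.0000
k=5: j=0 S=31.9875 intr=68.7725 cont=67.3932 V=68.7725[EX]; j=1 S=48.3606 intr=52.3994 cont=51.0965 V=52.3994[EX]; j=2 S=73.1145 intr=27.6455 cont=26.4581 V=27.6455[EX]; j=3 S=110.5390 intr=0.0000 cont=5.6243 V=5.6243[hold]; j=4 S=167.1197 intr=0.0000 cont=0.0000 V=0.0000[hold]; j=5 S=252.6618 intr=0.0000 cont=0.0000 V=0.0000[hold]  S*(5)=73.1145
k=4: j=0 S=39.3311 intr=61.4289 cont=60.0839 V=61.4289[EX]; j=1 S=59.4631 intr=41.2969 cont=40.0458 V=41.2969[EX]; j=2 S=89.9000 intr=10.8600 cont=16.9435 V=16.9435[hold]; j=3 S=135.9163 intr=0.0000 cont=2.9127 V=2.9127[hold]; j=4 S=205.4866 intr=0.0000 cont=0.0000 V=0.0000[hold]  S*(4)=59.4631
k=3: j=0 S=48.3606 intr=52.3994 cont=51.0965 V=52.3994[EX]; j=1 S=73.1145 intr=27.6455 cont=29.2987 V=29.2987[hold]; j=2 S=110.5390 intr=0.0000 cont=10.1349 V=10.1349[hold]; j=3 S=167.1197 intr=0.0000 cont=1.5085 V=1.5085[hold]  S*(3)=48.3606
k=2: j=0 S=59.4631 intr=41.2969 cont=40.8178 V=41.2969[EX]; j=1 S=89.9000 intr=10.8600 cont=19.9059 V=19.9059[hold]; j=2 S=135.9163 intr=0.0000 cont=5.9531 V=5.9531[hold]  S*(2)=59.4631
k=1: j=0 S=73.1145 intr=27.6455 cont=30.6820 V=30.6820[hold]; j=1 S=110.5390 intr=0.0000 cont=13.0888 V=13.0888[hold]  S*(1)=-
k=0: j=0 S=89.9000 intr=10.8600 cont=22.0015 V=22.0015[hold]  S*(0)=-

price = 22.0015
boundary = - - 59.4631 48.3606 59.4631 73.1145
tree:
22.0015
30.6820 13.0888
41.2969 19.9059 5.9531
52.3994 29.2987 10.1349 1.5085
61.4289 41.2969 16.9435 2.9127 0.0000
68.7725 52.3994 27.6455 5.6243 0.0000 0.0000
74.7450 61.4289 41.2969 10.8600 0.0000 0.0000 0.0000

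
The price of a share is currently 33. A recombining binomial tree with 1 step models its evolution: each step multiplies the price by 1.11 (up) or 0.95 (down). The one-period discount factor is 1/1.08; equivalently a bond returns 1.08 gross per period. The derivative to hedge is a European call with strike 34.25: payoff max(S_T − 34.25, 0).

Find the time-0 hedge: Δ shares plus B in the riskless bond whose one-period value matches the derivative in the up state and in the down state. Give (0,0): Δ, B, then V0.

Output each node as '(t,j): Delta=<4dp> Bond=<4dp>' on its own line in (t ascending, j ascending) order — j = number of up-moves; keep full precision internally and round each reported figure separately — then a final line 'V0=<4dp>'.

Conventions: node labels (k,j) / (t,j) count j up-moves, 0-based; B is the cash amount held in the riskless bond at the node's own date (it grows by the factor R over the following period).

(0,0): Delta=0.4508 Bond=-13.0845
V0=1.7905

Since d<R<u, set p* = (R−d)/(u−d) = 0.8125; price each node as the discounted p*-expectation of its children.
At maturity the claim pays: V(1,0)=0.0000, V(1,1)=2.3800
Node (0,0) S=33.0000: V=(p*·2.3800+(1−p*)·0.0000)/1.08=1.7905; Δ=(2.3800−0.0000)/(36.6300−31.3500)=0.4508; B=V−Δ·S=-13.0845
Sanity check at the root: Δ(0,0)·S0 + B(0,0) reproduces V0 = 1.7905.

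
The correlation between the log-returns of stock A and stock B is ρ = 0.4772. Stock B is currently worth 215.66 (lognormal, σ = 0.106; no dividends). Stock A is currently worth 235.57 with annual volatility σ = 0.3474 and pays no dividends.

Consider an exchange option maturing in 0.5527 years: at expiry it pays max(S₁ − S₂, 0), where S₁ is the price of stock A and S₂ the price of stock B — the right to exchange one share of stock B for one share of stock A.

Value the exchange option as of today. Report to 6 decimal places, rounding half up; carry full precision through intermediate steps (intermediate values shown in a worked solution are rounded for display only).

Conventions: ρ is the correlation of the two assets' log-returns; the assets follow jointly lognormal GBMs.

exchange price = 32.213300

σ_eff = √(σ₁² + σ₂² − 2ρσ₁σ₂) = √(0.3474² + 0.106² − 2·0.4772·0.3474·0.106) = 0.311091
d₁ = (ln(S₁/S₂) + (q₂ − q₁ + σ_eff²/2)T) / (σ_eff√T) = (ln(235.57/215.66) + (0.0 − 0.0 + 0.048389)·0.5527) / 0.231277 = 0.497454
d₂ = d₁ − σ_eff√T = 0.497454 − 0.231277 = 0.266177
N(d₁) = 0.690565,  N(d₂) = 0.604949
V = S₁·e^{−q₁T}·N(d₁) − S₂·e^{−q₂T}·N(d₂) = 162.676497 − 130.463197 = 32.213300
Key observation: r never enters — measured in units of stock B, the claim is a call on S₁/S₂ struck at 1, so only the dividend yields and σ_eff matter.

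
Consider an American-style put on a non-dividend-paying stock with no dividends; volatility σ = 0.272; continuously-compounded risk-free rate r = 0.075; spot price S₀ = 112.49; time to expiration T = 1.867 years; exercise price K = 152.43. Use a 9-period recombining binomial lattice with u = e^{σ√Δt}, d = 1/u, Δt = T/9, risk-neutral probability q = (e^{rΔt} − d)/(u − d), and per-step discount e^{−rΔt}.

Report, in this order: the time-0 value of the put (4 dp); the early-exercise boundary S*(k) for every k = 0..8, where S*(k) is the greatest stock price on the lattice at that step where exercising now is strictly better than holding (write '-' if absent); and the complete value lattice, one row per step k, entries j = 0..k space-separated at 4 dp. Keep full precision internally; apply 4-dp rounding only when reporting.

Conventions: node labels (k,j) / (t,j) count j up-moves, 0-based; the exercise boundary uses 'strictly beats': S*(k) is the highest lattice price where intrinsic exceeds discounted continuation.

Δt=0.20744  u=1.13189  d=0.88348  q=0.53219  discount=0.98456
step 9 (expiry): payoffs max(K−S,0) = 115.5416 105.1699 91.8819 74.8579 53.0472 25.1041 0.0000 0.0000 0.0000 0.0000
step 8: (k=8,j=0): S=41.7534, K−S=110.6766, hold=108.3234 ⇒ V=110.6766 exercise | (k=8,j=1): S=53.4931, K−S=98.9369, hold=96.5837 ⇒ V=98.9369 exercise | (k=8,j=2): S=68.5335, K−S=83.8965, hold=81.5433 ⇒ V=83.8965 exercise | (k=8,j=3): S=87.8028, K−S=64.6272, hold=62.2740 ⇒ V=64.6272 exercise | (k=8,j=4): S=112.4900, K−S=39.9400, hold=37.5868 ⇒ V=39.9400 exercise | (k=8,j=5): S=144.1184, K−S=8.3116, hold=11.5626 ⇒ V=11.5626 continue | (k=8,j=6): S=184.6396, K−S=0.0000, hold=0.0000 ⇒ V=0.0000 continue | (k=8,j=7): S=236.5539, K−S=0.0000, hold=0.0000 ⇒ V=0.0000 continue | (k=8,j=8): S=303.0648, K−S=0.0000, hold=0.0000 ⇒ V=0.0000 continue  boundary S*=112.4900
step 7: (k=7,j=0): S=47.2601, K−S=105.1699, hold=102.8167 ⇒ V=105.1699 exercise | (k=7,j=1): S=60.5481, K−S=91.8819, hold=89.5287 ⇒ V=91.8819 exercise | (k=7,j=2): S=77.5721, K−S=74.8579, hold=72.5047 ⇒ V=74.8579 exercise | (k=7,j=3): S=99.3828, K−S=53.0472, hold=50.6940 ⇒ V=53.0472 exercise | (k=7,j=4): S=127.3259, K−S=25.1041, hold=24.4544 ⇒ V=25.1041 exercise | (k=7,j=5): S=163.1256, K−S=0.0000, hold=5.3256 ⇒ V=5.3256 continue | (k=7,j=6): S=208.9909, K−S=0.0000, hold=0.0000 ⇒ V=0.0000 continue | (k=7,j=7): S=267.7521, K−S=0.0000, hold=0.0000 ⇒ V=0.0000 continue  boundary S*=127.3259
step 6: (k=6,j=0): S=53.4931, K−S=98.9369, hold=96.5837 ⇒ V=98.9369 exercise | (k=6,j=1): S=68.5335, K−S=83.8965, hold=81.5433 ⇒ V=83.8965 exercise | (k=6,j=2): S=87.8028, K−S=64.6272, hold=62.2740 ⇒ V=64.6272 exercise | (k=6,j=3): S=112.4900, K−S=39.9400, hold=37.5868 ⇒ V=39.9400 exercise | (k=6,j=4): S=144.1184, K−S=8.3116, hold=14.3531 ⇒ V=14.3531 continue | (k=6,j=5): S=184.6396, K−S=0.0000, hold=2.4529 ⇒ V=2.4529 continue | (k=6,j=6): S=236.5539, K−S=0.0000, hold=0.0000 ⇒ V=0.0000 continue  boundary S*=112.4900
step 5: (k=5,j=0): S=60.5481, K−S=91.8819, hold=89.5287 ⇒ V=91.8819 exercise | (k=5,j=1): S=77.5721, K−S=74.8579, hold=72.5047 ⇒ V=74.8579 exercise | (k=5,j=2): S=99.3828, K−S=53.0472, hold=50.6940 ⇒ V=53.0472 exercise | (k=5,j=3): S=127.3259, K−S=25.1041, hold=25.9165 ⇒ V=25.9165 continue | (k=5,j=4): S=163.1256, K−S=0.0000, hold=7.8961 ⇒ V=7.8961 continue | (k=5,j=5): S=208.9909, K−S=0.0000, hold=1.1298 ⇒ V=1.1298 continue  boundary S*=99.3828
step 4: (k=4,j=0): S=68.5335, K−S=83.8965, hold=81.5433 ⇒ V=83.8965 exercise | (k=4,j=1): S=87.8028, K−S=64.6272, hold=62.2740 ⇒ V=64.6272 exercise | (k=4,j=2): S=112.4900, K−S=39.9400, hold=38.0125 ⇒ V=39.9400 exercise | (k=4,j=3): S=144.1184, K−S=8.3116, hold=16.0742 ⇒ V=16.0742 continue | (k=4,j=4): S=184.6396, K−S=0.0000, hold=4.2288 ⇒ V=4.2288 continue  boundary S*=112.4900
step 3: (k=3,j=0): S=77.5721, K−S=74.8579, hold=72.5047 ⇒ V=74.8579 exercise | (k=3,j=1): S=99.3828, K−S=53.0472, hold=50.6940 ⇒ V=53.0472 exercise | (k=3,j=2): S=127.3259, K−S=25.1041, hold=26.8183 ⇒ V=26.8183 continue | (k=3,j=3): S=163.1256, K−S=0.0000, hold=9.6194 ⇒ V=9.6194 continue  boundary S*=99.3828
step 2: (k=2,j=0): S=87.8028, K−S=64.6272, hold=62.2740 ⇒ V=64.6272 exercise | (k=2,j=1): S=112.4900, K−S=39.9400, hold=38.4850 ⇒ V=39.9400 exercise | (k=2,j=2): S=144.1184, K−S=8.3116, hold=17.3925 ⇒ V=17.3925 continue  boundary S*=112.4900
step 1: (k=1,j=0): S=99.3828, K−S=53.0472, hold=50.6940 ⇒ V=53.0472 exercise | (k=1,j=1): S=127.3259, K−S=25.1041, hold=27.5091 ⇒ V=27.5091 continue  boundary S*=99.3828
step 0: (k=0,j=0): S=112.4900, K−S=39.9400, hold=38.8469 ⇒ V=39.9400 exercise  boundary S*=112.4900

price = 39.9400
boundary = 112.4900 99.3828 112.4900 99.3828 112.4900 99.3828 112.4900 127.3259 112.4900
tree:
39.9400
53.0472 27.5091
64.6272 39.9400 17.3925
74.8579 53.0472 26.8183 9.6194
83.8965 64.6272 39.9400 16.0742 4.2288
91.8819 74.8579 53.0472 25.9165 7.8961 1.1298
98.9369 83.8965 64.6272 39.9400 14.3531 2.4529 0.0000
105.1699 91.8819 74.8579 53.0472 25.1041 5.3256 0.0000 0.0000
110.6766 98.9369 83.8965 64.6272 39.9400 11.5626 0.0000 0.0000 0.0000
115.5416 105.1699 91.8819 74.8579 53.0472 25.1041 0.0000 0.0000 0.0000 0.0000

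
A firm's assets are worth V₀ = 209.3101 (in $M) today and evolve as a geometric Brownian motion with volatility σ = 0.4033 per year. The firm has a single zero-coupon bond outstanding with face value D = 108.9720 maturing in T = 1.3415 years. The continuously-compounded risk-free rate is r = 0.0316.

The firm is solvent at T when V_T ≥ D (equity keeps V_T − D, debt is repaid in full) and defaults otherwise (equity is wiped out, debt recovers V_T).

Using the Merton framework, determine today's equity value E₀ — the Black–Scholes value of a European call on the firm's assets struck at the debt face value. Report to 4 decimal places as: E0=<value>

Apply the equity-as-call identities (strike 108.9720, horizon 1.3415 years):
d₁ = [ln(V₀/D) + (r + σ²/2)T] / (σ√T)
   = [ln(209.3101/108.9720) + (0.0316 + 0.5·0.4033²)·1.3415] / (0.4033·√1.3415)
   = [0.652726 + 0.151489] / 0.467115 = 1.721666
d₂ = d₁ − σ√T = 1.721666 − 0.467115 = 1.254551
N(d₁) = 0.957435,  N(d₂) = 0.895179,  e^(−rT) = 0.958495
E₀ = V₀·N(d₁) − D·e^(−rT)·N(d₂)
   = 209.3101·0.957435 − 108.9720·0.958495·0.895179 = 106.900183

E0=106.9002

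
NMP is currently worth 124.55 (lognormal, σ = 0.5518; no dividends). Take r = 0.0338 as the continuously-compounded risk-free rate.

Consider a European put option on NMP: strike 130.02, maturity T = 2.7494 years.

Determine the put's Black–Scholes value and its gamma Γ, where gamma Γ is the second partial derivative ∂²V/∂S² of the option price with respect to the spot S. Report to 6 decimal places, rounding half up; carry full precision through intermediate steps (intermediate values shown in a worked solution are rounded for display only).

σ√T = 0.5518·√2.7494 = 0.914957
d₁ = (ln(S/K) + (r+σ²/2)T) / (σ√T) = (ln(124.55/130.02) + (0.0338+0.5518²/2)·2.7494) / 0.914957 = (-0.042981 + 0.511503) / 0.914957 = 0.512070
d₂ = d₁ − σ√T = 0.512070 − 0.914957 = -0.402887
e^{−rT} = 0.911258
N(−d₁) = 0.304301,  N(−d₂) = 0.656484
Put price V = K·e^{−rT}·N(−d₂) − S·N(−d₁) = 77.781390 − 37.900701 = 39.880689
φ(d₁) = (1/√(2π))·e^{−d₁²/2} = 0.349922
Γ = φ(d₁) / (S·σ·√T) = 0.003071

price = 39.880689
Γ = 0.003071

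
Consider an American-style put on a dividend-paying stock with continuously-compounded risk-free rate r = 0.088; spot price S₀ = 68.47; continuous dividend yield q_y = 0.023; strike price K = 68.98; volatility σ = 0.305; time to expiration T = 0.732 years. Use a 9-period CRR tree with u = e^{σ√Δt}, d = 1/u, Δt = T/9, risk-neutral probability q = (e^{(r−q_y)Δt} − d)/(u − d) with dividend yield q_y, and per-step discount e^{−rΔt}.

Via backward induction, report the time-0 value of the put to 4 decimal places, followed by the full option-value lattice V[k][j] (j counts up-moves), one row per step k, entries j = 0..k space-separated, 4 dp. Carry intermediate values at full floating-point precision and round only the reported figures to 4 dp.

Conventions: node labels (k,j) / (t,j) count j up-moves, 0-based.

Δt=0.08133  u=1.09088  d=0.91669  q=0.50870  discount=0.99287
step 9 (expiry): payoffs max(K−S,0) = 37.6822 31.7351 24.6580 16.2362 6.2140 0.0000 0.0000 0.0000 0.0000 0.0000
k=8: (k=8,j=0): S=34.1421, K−S=34.8379, hold=34.4097 ⇒ V=34.8379 exercise | (k=8,j=1): S=40.6296, K−S=28.3504, hold=27.9343 ⇒ V=28.3504 exercise | (k=8,j=2): S=48.3499, K−S=20.6301, hold=20.2285 ⇒ V=20.6301 exercise | (k=8,j=3): S=57.5371, K−S=11.4429, hold=11.0585 ⇒ V=11.4429 exercise | (k=8,j=4): S=68.4700, K−S=0.5100, hold=3.0312 ⇒ V=3.0312 continue | (k=8,j=5): S=81.4803, K−S=0.0000, hold=0.0000 ⇒ V=0.0000 continue | (k=8,j=6): S=96.9628, K−S=0.0000, hold=0.0000 ⇒ V=0.0000 continue | (k=8,j=7): S=115.3872, K−S=0.0000, hold=0.0000 ⇒ V=0.0000 continue | (k=8,j=8): S=137.3125, K−S=0.0000, hold=0.0000 ⇒ V=0.0000 continue
k=7: (k=7,j=0): S=37.2449, K−S=31.7351, hold=31.3128 ⇒ V=31.7351 exercise | (k=7,j=1): S=44.3220, K−S=24.6580, hold=24.2489 ⇒ V=24.6580 exercise | (k=7,j=2): S=52.7438, K−S=16.2362, hold=15.8428 ⇒ V=16.2362 exercise | (k=7,j=3): S=62.7660, K−S=6.2140, hold=7.1128 ⇒ V=7.1128 continue | (k=7,j=4): S=74.6924, K−S=0.0000, hold=1.4786 ⇒ V=1.4786 continue | (k=7,j=5): S=88.8851, K−S=0.0000, hold=0.0000 ⇒ V=0.0000 continue | (k=7,j=6): S=105.7746, K−S=0.0000, hold=0.0000 ⇒ V=0.0000 continue | (k=7,j=7): S=125.8734, K−S=0.0000, hold=0.0000 ⇒ V=0.0000 continue
k=6: (k=6,j=0): S=40.6296, K−S=28.3504, hold=27.9343 ⇒ V=28.3504 exercise | (k=6,j=1): S=48.3499, K−S=20.6301, hold=20.2285 ⇒ V=20.6301 exercise | (k=6,j=2): S=57.5371, K−S=11.4429, hold=11.5124 ⇒ V=11.5124 continue | (k=6,j=3): S=68.4700, K−S=0.5100, hold=4.2164 ⇒ V=4.2164 continue | (k=6,j=4): S=81.4803, K−S=0.0000, hold=0.7213 ⇒ V=0.7213 continue | (k=6,j=5): S=96.9628, K−S=0.0000, hold=0.0000 ⇒ V=0.0000 continue | (k=6,j=6): S=115.3872, K−S=0.0000, hold=0.0000 ⇒ V=0.0000 continue
k=5: (k=5,j=0): S=44.3220, K−S=24.6580, hold=24.2489 ⇒ V=24.6580 exercise | (k=5,j=1): S=52.7438, K−S=16.2362, hold=15.8779 ⇒ V=16.2362 exercise | (k=5,j=2): S=62.7660, K−S=6.2140, hold=7.7453 ⇒ V=7.7453 continue | (k=5,j=3): S=74.6924, K−S=0.0000, hold=2.4210 ⇒ V=2.4210 continue | (k=5,j=4): S=88.8851, K−S=0.0000, hold=0.3518 ⇒ V=0.3518 continue | (k=5,j=5): S=105.7746, K−S=0.0000, hold=0.0000 ⇒ V=0.0000 continue
k=4: (k=4,j=0): S=48.3499, K−S=20.6301, hold=20.2285 ⇒ V=20.6301 exercise | (k=4,j=1): S=57.5371, K−S=11.4429, hold=11.8319 ⇒ V=11.8319 continue | (k=4,j=2): S=68.4700, K−S=0.5100, hold=5.0009 ⇒ V=5.0009 continue | (k=4,j=3): S=81.4803, K−S=0.0000, hold=1.3587 ⇒ V=1.3587 continue | (k=4,j=4): S=96.9628, K−S=0.0000, hold=0.1716 ⇒ V=0.1716 continue
k=3: (k=3,j=0): S=52.7438, K−S=16.2362, hold=16.0393 ⇒ V=16.2362 exercise | (k=3,j=1): S=62.7660, K−S=6.2140, hold=8.2974 ⇒ V=8.2974 continue | (k=3,j=2): S=74.6924, K−S=0.0000, hold=3.1257 ⇒ V=3.1257 continue | (k=3,j=3): S=88.8851, K−S=0.0000, hold=0.7494 ⇒ V=0.7494 continue
k=2: (k=2,j=0): S=57.5371, K−S=11.4429, hold=12.1107 ⇒ V=12.1107 continue | (k=2,j=1): S=68.4700, K−S=0.5100, hold=5.6261 ⇒ V=5.6261 continue | (k=2,j=2): S=81.4803, K−S=0.0000, hold=1.9032 ⇒ V=1.9032 continue
k=1: (k=1,j=0): S=62.7660, K−S=6.2140, hold=8.7492 ⇒ V=8.7492 continue | (k=1,j=1): S=74.6924, K−S=0.0000, hold=3.7057 ⇒ V=3.7057 continue
k=0: (k=0,j=0): S=68.4700, K−S=0.5100, hold=6.1394 ⇒ V=6.1394 continue

price = 6.1394
tree:
6.1394
8.7492 3.7057
12.1107 5.6261 1.9032
16.2362 8.2974 3.1257 0.7494
20.6301 11.8319 5.0009 1.3587 0.1716
24.6580 16.2362 7.7453 2.4210 0.3518 0.0000
28.3504 20.6301 11.5124 4.2164 0.7213 0.0000 0.0000
31.7351 24.6580 16.2362 7.1128 1.4786 0.0000 0.0000 0.0000
34.8379 28.3504 20.6301 11.4429 3.0312 0.0000 0.0000 0.0000 0.0000
37.6822 31.7351 24.6580 16.2362 6.2140 0.0000 0.0000 0.0000 0.0000 0.0000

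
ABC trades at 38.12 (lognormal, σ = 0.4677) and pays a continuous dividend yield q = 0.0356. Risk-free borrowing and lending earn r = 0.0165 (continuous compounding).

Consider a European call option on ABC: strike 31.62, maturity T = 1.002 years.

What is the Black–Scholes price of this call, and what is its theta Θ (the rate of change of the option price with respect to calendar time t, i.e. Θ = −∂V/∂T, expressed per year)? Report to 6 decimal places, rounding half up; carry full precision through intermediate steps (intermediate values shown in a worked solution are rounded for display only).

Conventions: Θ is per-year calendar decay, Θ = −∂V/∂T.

σ√T = 0.4677·√1.002 = 0.468167
d₁ = (ln(S/K) + (r−q+σ²/2)T) / (σ√T) = (ln(38.12/31.62) + (0.0165−0.0356+0.4677²/2)·1.002) / 0.468167 = (0.186949 + 0.090452) / 0.468167 = 0.592526
d₂ = d₁ − σ√T = 0.592526 − 0.468167 = 0.124359
e^{−rT} = 0.983603
e^{−qT} = 0.964958
N(d₁) = 0.723251,  N(d₂) = 0.549484
Call price V = S·e^{−qT}·N(d₁) − K·e^{−rT}·N(d₂) = 26.604189 − 17.089800 = 9.514389
φ(d₁) = (1/√(2π))·e^{−d₁²/2} = 0.334713
Θ = −S·e^{−qT}·φ(d₁)·σ/(2√T) + q·S·e^{−qT}·N(d₁) − r·K·e^{−rT}·N(d₂) = −2.876319 + 0.947109 − 0.281982 = -2.211192

price = 9.514389
Θ = -2.211192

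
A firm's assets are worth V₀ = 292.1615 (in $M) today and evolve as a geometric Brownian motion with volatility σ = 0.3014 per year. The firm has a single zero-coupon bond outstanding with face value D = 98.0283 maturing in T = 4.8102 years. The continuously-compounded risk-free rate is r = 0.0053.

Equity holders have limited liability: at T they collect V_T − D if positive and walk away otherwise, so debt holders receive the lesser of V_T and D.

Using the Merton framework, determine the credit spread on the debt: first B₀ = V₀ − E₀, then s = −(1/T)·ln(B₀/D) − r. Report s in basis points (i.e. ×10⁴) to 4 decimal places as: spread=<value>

Work the structural quantities from V₀ = 292.1615 against face 98.0283:
d₁ = [ln(V₀/D) + (r + σ²/2)T] / (σ√T)
   = [ln(292.1615/98.0283) + (0.0053 + 0.5·0.3014²)·4.8102] / (0.3014·√4.8102)
   = [1.092051 + 0.243978] / 0.661036 = 2.021115
d₂ = d₁ − σ√T = 2.021115 − 0.661036 = 1.360079
N(d₁) = 0.978366,  N(d₂) = 0.913098,  e^(−rT) = 0.974828
E₀ = V₀·N(d₁) − D·e^(−rT)·N(d₂)
   = 292.1615·0.978366 − 98.0283·0.974828·0.913098 = 198.584608
B₀ = V₀ − E₀ = 292.1615 − 198.584608 = 93.576892
spread = −(1/T)·ln(B₀/D) − r = −(1/4.8102)·ln(93.576892/98.0283) − 0.0053 = 0.00436129
in basis points: 0.00436129 × 10⁴ = 43.6129 bp

spread=43.6129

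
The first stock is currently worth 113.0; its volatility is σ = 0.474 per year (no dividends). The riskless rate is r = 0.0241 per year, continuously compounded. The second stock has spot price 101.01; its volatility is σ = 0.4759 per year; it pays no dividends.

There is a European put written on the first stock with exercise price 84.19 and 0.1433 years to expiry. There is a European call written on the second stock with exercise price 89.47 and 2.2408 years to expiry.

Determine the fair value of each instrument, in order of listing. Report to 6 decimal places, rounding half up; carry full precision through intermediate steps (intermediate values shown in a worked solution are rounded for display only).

[the first stock put K=84.19]
σ√T = 0.474·√0.1433 = 0.179433
d₁ = (ln(S/K) + (r+σ²/2)T) / (σ√T) = (ln(113.0/84.19) + (0.0241+0.474²/2)·0.1433) / 0.179433 = (0.294312 + 0.019552) / 0.179433 = 1.749198
d₂ = d₁ − σ√T = 1.749198 − 0.179433 = 1.569766
e^{−rT} = 0.996552
N(−d₁) = 0.040128,  N(−d₂) = 0.058235
price = K·e^{−rT}·N(−d₂) − S·N(−d₁) = 4.885888 − 4.534508 = 0.351380
[the second stock call K=89.47]
σ√T = 0.4759·√2.2408 = 0.712389
d₁ = (ln(S/K) + (r+σ²/2)T) / (σ√T) = (ln(101.01/89.47) + (0.0241+0.4759²/2)·2.2408) / 0.712389 = (0.121316 + 0.307752) / 0.712389 = 0.602295
d₂ = d₁ − σ√T = 0.602295 − 0.712389 = -0.110094
e^{−rT} = 0.947429
N(d₁) = 0.726511,  N(d₂) = 0.456167
price = S·N(d₁) − K·e^{−rT}·N(d₂) = 73.384894 − 38.667707 = 34.717187

price(the first stock put K=84.19) = 0.351380
price(the second stock call K=89.47) = 34.717187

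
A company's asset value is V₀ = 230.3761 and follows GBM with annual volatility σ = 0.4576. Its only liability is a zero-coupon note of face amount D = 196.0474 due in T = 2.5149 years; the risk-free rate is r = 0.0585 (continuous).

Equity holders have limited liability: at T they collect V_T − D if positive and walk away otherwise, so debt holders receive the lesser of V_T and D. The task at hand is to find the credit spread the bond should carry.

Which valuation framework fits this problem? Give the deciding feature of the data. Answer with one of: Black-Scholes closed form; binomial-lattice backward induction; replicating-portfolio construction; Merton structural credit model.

framework: Merton structural credit model

Key observation: the data describe a firm's assets (V₀ = 230.3761, GBM) and a single zero-coupon debt of face 196.0474, so credit quantities follow from equity-as-call in the structural model.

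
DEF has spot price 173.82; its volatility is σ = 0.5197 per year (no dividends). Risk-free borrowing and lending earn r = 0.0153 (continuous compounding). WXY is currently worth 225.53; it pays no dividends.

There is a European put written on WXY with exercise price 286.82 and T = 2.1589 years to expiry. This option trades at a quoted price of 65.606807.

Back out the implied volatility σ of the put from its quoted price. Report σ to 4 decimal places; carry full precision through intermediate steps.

At σ = 0.2283 the Black–Scholes value reproduces the quote:
σ√T = 0.2283·√2.1589 = 0.335446
d₁ = (ln(S/K) + (r+σ²/2)T) / (σ√T) = (ln(225.53/286.82) + (0.0153+0.2283²/2)·2.1589) / 0.335446 = (-0.240402 + 0.089293) / 0.335446 = -0.450471
d₂ = d₁ − σ√T = -0.450471 − 0.335446 = -0.785917
e^{−rT} = 0.967508
N(−d₁) = 0.673815,  N(−d₂) = 0.784042
V = K·e^{−rT}·N(−d₂) − S·N(−d₁) = 217.572219 − 151.965412 = 65.606807 (matching the quote); vega is positive throughout, so no other σ reproduces this price

sigma = 0.2283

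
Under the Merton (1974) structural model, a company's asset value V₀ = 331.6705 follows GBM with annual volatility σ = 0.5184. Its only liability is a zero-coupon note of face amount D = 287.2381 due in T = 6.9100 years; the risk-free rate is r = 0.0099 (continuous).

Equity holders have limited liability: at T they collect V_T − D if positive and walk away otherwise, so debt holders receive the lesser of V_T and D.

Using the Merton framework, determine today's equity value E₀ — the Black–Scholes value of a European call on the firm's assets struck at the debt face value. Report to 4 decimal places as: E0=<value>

E0=184.5551

Apply the equity-as-call identities (strike 287.2381, horizon 6.9100 years):
d₁ = [ln(V₀/D) + (r + σ²/2)T] / (σ√T)
   = [ln(331.6705/287.2381) + (0.0099 + 0.5·0.5184²)·6.9100] / (0.5184·√6.9100)
   = [0.143831 + 0.996901] / 1.362712 = 0.837104
d₂ = d₁ − σ√T = 0.837104 − 1.362712 = -0.525608
N(d₁) = 0.798733,  N(d₂) = 0.299580,  e^(−rT) = 0.933878
E₀ = V₀·N(d₁) − D·e^(−rT)·N(d₂)
   = 331.6705·0.798733 − 287.2381·0.933878·0.299580 = 184.555079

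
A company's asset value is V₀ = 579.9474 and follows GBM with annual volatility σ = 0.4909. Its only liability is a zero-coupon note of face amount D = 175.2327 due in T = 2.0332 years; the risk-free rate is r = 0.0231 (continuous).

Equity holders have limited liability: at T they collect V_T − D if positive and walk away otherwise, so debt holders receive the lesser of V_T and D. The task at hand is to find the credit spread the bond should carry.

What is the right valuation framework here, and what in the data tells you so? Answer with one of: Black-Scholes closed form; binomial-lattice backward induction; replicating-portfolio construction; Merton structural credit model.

framework: Merton structural credit model

Key observation: the data describe a firm's assets (V₀ = 579.9474, GBM) and a single zero-coupon debt of face 175.2327, so credit quantities follow from equity-as-call in the structural model.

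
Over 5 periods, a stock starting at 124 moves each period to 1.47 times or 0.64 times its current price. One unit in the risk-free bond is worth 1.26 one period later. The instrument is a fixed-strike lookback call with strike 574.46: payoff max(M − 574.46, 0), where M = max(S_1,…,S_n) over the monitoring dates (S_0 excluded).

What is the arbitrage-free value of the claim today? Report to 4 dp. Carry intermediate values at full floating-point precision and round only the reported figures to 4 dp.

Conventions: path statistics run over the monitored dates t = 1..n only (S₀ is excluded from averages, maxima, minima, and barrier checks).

price = 20.3766

No-arbitrage gives p* = (R−d)/(u−d) = 0.7470: enumerate every path, weight its payoff by its p*-probability, and discount by R^5.
Enumerate all 2^5 = 32 price paths (U = up ×1.47, D = down ×0.64); each path with k up-moves has probability p*^k·(1−p*)^(5−k).
DDDDD: M=79.3600, payoff=0.0000, prob=0.001037
UDDDD: M=182.2800, payoff=0.0000, prob=0.003061
DUDDD: M=116.6592, payoff=0.0000, prob=0.003061
UUDDD: M=267.9516, payoff=0.0000, prob=0.009038
DDUDD: M=79.3600, payoff=0.0000, prob=0.003061
UDUDD: M=182.2800, payoff=0.0000, prob=0.009038
DUUDD: M=171.4890, payoff=0.0000, prob=0.009038
UUUDD: M=393.8889, payoff=0.0000, prob=0.026682
DDDUD: M=79.3600, payoff=0.0000, prob=0.003061
UDDUD: M=182.2800, payoff=0.0000, prob=0.009038
DUDUD: M=116.6592, payoff=0.0000, prob=0.009038
UUDUD: M=267.9516, payoff=0.0000, prob=0.026682
DDUUD: M=109.7530, payoff=0.0000, prob=0.009038
UDUUD: M=252.0889, payoff=0.0000, prob=0.026682
DUUUD: M=252.0889, payoff=0.0000, prob=0.026682
UUUUD: M=579.0166, payoff=4.5566, prob=0.078776
DDDDU: M=79.3600, payoff=0.0000, prob=0.003061
UDDDU: M=182.2800, payoff=0.0000, prob=0.009038
DUDDU: M=116.6592, payoff=0.0000, prob=0.009038
UUDDU: M=267.9516, payoff=0.0000, prob=0.026682
DDUDU: M=79.3600, payoff=0.0000, prob=0.009038
UDUDU: M=182.2800, payoff=0.0000, prob=0.026682
DUUDU: M=171.4890, payoff=0.0000, prob=0.026682
UUUDU: M=393.8889, payoff=0.0000, prob=0.078776
DDDUU: M=79.3600, payoff=0.0000, prob=0.009038
UDDUU: M=182.2800, payoff=0.0000, prob=0.026682
DUDUU: M=161.3369, payoff=0.0000, prob=0.026682
UUDUU: M=370.5706, payoff=0.0000, prob=0.078776
DDUUU: M=161.3369, payoff=0.0000, prob=0.026682
UDUUU: M=370.5706, payoff=0.0000, prob=0.078776
DUUUU: M=370.5706, payoff=0.0000, prob=0.078776
UUUUU: M=851.1544, payoff=276.6944, prob=0.232578
Price = Σ prob·payoff / R^5 = 64.711892 / 3.175797 = 20.3766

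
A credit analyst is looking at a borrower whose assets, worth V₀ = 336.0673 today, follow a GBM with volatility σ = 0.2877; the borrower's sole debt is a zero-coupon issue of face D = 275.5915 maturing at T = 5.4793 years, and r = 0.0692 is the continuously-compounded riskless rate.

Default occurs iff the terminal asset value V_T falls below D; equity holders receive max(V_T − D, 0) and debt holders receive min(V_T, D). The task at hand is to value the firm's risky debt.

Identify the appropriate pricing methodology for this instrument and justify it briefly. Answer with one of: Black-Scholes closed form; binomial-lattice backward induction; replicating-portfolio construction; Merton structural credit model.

framework: Merton structural credit model

Key observation: assets follow a GBM and default happens iff V_T < 275.5915; valuing claims on that split (equity as a call, risky debt as the residual) is the structural model's definition.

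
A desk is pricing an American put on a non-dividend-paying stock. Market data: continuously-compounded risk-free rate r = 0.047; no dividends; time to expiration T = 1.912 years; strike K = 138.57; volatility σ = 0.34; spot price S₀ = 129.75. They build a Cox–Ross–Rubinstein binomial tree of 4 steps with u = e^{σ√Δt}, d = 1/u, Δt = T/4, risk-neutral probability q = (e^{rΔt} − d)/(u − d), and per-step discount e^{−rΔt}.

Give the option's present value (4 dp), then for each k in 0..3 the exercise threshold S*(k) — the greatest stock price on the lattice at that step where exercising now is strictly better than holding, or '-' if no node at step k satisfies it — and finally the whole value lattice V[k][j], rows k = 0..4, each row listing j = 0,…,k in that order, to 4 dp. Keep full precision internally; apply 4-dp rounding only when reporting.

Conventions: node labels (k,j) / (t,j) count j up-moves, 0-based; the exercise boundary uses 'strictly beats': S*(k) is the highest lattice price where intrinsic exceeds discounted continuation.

price = 24.4282
boundary = - - 81.0831 102.5696
tree:
24.4282
38.3106 11.0779
57.4869 20.0811 2.1986
74.4724 36.0004 4.4036 0.0000
87.8998 57.4869 8.8200 0.0000 0.0000

Δt=0.47800, u=1.26499, d=0.79052, q=0.48939, disc=e^(-rΔt)=0.97778
k=4 terminal: V=max(K-S,0) → 87.8998 57.4869 8.8200 0.0000 0.0000
k=3: j=0 S=64.0976 intr=74.4724 cont=71.3940 V=74.4724[EX]; j=1 S=102.5696 intr=36.0004 cont=32.9220 V=36.0004[EX]; j=2 S=164.1330 intr=0.0000 cont=4.4036 V=4.4036[hold]; j=3 S=262.6474 intr=0.0000 cont=0.0000 V=0.0000[hold]  S*(3)=102.5696
k=2: j=0 S=81.0831 intr=57.4869 cont=54.4085 V=57.4869[EX]; j=1 S=129.7500 intr=8.8200 cont=20.0811 V=20.0811[hold]; j=2 S=207.6273 intr=0.0000 cont=2.1986 V=2.1986[hold]  S*(2)=81.0831
k=1: j=0 S=102.5696 intr=36.0004 cont=38.3106 V=38.3106[hold]; j=1 S=164.1330 intr=0.0000 cont=11.0779 V=11.0779[hold]  S*(1)=-
k=0: j=0 S=129.7500 intr=8.8200 cont=24.4282 V=24.4282[hold]  S*(0)=-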